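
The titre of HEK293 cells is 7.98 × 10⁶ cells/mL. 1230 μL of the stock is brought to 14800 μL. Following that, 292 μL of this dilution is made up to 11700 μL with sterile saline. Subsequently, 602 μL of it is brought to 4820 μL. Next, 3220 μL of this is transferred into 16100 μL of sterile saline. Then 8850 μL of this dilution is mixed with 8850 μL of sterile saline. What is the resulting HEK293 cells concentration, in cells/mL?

Overall dilution factor = 12.03 × 40.07 × 8.007 × 6 × 2 = 4.63 × 10⁴.
7.98 × 10⁶ cells/mL / 4.63 × 10⁴ = 172 cells/mL.

172 cells/mL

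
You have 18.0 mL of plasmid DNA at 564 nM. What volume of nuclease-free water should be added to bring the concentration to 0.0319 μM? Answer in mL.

0.0319 μM = 31.9 nM.
V₂ = C₁V₁/C₂ = 564 × 18.0 / 31.9 = 318 mL.
Diluent to add = V₂ − V₁ = 318 − 18.0 = 300 mL.

300 mL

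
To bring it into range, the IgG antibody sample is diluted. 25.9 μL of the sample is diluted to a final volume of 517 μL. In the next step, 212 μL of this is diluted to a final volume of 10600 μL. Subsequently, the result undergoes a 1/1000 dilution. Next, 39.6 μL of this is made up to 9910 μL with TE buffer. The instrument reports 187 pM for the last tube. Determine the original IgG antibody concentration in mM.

Overall dilution factor = 19.96 × 50 × 1000 × 250.3 = 2.50 × 10⁸.
Original = 187 pM × 2.50 × 10⁸ = 4.67 × 10¹⁰ pM = 46.7 mM.

46.7 mM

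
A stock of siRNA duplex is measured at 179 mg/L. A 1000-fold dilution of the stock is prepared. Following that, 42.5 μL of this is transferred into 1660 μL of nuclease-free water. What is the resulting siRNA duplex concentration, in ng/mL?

4.47 ng/mL

Overall dilution factor = 1000 × 40.06 = 4.01 × 10⁴.
179 mg/L / 4.01 × 10⁴ = 4.47 × 10⁻³ mg/L = 4.47 ng/mL.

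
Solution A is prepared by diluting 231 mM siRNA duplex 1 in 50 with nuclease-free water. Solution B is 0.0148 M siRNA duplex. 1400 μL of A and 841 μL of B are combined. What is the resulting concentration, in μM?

C_A = 231 mM / 50 = 4.62 mM.
C_B = 0.0148 M = 14.8 mM.
C_mix = (C_A·V_A + C_B·V_B)/(V_A + V_B) = (4.62×1400 + 14.8×841) / 2241 = 8.44 mM = 8440 μM.

8440 μM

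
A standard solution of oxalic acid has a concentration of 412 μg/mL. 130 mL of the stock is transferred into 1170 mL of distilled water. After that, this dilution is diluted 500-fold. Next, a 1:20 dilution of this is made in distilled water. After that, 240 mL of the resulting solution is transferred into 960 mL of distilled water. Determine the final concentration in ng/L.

Overall dilution factor = 10 × 500 × 20 × 5 = 5.00 × 10⁵.
412 μg/mL / 5.00 × 10⁵ = 8.24 × 10⁻⁴ μg/mL = 824 ng/L.

824 ng/L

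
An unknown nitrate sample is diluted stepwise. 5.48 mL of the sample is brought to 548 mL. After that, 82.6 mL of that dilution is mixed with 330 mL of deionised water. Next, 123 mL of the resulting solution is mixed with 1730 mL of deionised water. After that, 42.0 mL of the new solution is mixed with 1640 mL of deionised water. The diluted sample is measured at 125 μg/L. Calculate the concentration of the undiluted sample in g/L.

37.7 g/L

Overall dilution factor = 100 × 4.995 × 15.07 × 40.05 = 3.01 × 10⁵.
Original = 125 μg/L × 3.01 × 10⁵ = 3.77 × 10⁷ μg/L = 37.7 g/L.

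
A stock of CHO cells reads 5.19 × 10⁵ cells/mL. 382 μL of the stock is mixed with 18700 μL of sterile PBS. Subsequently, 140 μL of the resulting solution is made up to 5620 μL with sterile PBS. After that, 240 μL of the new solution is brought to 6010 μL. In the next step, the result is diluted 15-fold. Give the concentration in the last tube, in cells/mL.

Overall dilution factor = 49.95 × 40.14 × 25.04 × 15 = 7.53 × 10⁵.
5.19 × 10⁵ cells/mL / 7.53 × 10⁵ = 0.689 cells/mL.

0.689 cells/mL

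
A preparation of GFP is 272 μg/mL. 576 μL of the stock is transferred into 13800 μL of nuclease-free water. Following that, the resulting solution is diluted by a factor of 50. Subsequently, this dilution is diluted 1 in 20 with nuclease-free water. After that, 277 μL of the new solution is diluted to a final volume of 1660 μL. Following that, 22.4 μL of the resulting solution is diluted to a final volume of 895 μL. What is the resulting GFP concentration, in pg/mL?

45.5 pg/mL

Overall dilution factor = 24.96 × 50 × 20 × 5.993 × 39.96 = 5.98 × 10⁶.
272 μg/mL / 5.98 × 10⁶ = 4.55 × 10⁻⁵ μg/mL = 45.5 pg/mL.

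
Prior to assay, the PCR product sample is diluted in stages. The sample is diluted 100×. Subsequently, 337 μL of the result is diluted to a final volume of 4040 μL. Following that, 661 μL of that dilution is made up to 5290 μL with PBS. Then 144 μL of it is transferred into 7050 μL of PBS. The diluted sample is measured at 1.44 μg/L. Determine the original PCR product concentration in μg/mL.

690 μg/mL

Overall dilution factor = 100 × 11.99 × 8.003 × 49.96 = 4.79 × 10⁵.
Original = 1.44 μg/L × 4.79 × 10⁵ = 6.90 × 10⁵ μg/L = 690 μg/mL.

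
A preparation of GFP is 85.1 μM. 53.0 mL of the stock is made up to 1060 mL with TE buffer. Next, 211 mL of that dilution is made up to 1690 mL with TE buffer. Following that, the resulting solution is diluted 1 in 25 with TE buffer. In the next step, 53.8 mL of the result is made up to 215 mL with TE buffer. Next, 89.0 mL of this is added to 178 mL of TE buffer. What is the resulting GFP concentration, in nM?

1.77 nM

Overall dilution factor = 20 × 8.009 × 25 × 3.996 × 3 = 4.80 × 10⁴.
85.1 μM / 4.80 × 10⁴ = 1.77 × 10⁻³ μM = 1.77 nM.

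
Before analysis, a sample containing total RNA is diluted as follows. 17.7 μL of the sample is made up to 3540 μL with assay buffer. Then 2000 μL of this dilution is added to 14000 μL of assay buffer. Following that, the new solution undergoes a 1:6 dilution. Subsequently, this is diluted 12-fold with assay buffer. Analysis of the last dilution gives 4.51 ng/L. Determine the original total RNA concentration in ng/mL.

520 ng/mL

Overall dilution factor = 200 × 8 × 6 × 12 = 1.15 × 10⁵.
Original = 4.51 ng/L × 1.15 × 10⁵ = 5.20 × 10⁵ ng/L = 520 ng/mL.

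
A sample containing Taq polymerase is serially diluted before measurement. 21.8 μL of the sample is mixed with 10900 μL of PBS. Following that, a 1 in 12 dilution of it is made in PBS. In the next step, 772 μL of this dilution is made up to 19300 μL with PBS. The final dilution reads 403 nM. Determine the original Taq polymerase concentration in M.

0.0606 M

Overall dilution factor = 501 × 12 × 25 = 1.50 × 10⁵.
Original = 403 nM × 1.50 × 10⁵ = 6.06 × 10⁷ nM = 0.0606 M.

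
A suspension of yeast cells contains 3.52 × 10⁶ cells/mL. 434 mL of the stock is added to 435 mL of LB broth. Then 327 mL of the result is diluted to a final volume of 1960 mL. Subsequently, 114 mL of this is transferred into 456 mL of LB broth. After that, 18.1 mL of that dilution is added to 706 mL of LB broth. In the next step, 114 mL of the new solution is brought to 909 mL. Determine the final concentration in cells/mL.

184 cells/mL

Overall dilution factor = 2.002 × 5.994 × 5 × 40.01 × 7.974 = 1.91 × 10⁴.
3.52 × 10⁶ cells/mL / 1.91 × 10⁴ = 184 cells/mL.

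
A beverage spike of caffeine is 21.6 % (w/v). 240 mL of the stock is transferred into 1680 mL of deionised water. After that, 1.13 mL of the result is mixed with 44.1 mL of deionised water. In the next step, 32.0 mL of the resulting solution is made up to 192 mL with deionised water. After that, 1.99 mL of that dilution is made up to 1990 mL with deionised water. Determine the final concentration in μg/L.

Overall dilution factor = 8 × 40.03 × 6 × 1000 = 1.92 × 10⁶.
21.6 % (w/v) / 1.92 × 10⁶ = 1.12 × 10⁻⁵ % (w/v) = 112 μg/L.

112 μg/L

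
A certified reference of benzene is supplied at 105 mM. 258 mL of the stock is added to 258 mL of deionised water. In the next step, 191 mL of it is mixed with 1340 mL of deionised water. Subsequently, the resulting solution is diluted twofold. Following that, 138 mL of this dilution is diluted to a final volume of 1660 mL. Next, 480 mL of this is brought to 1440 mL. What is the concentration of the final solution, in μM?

90.7 μM

Overall dilution factor = 2 × 8.016 × 2 × 12.03 × 3 = 1157.
105 mM / 1157 = 0.0907 mM = 90.7 μM.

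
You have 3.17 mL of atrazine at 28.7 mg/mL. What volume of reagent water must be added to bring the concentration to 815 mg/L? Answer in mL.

108 mL

815 mg/L = 0.815 mg/mL.
V₂ = C₁V₁/C₂ = 28.7 × 3.17 / 0.815 = 112 mL.
Diluent to add = V₂ − V₁ = 112 − 3.17 = 108 mL.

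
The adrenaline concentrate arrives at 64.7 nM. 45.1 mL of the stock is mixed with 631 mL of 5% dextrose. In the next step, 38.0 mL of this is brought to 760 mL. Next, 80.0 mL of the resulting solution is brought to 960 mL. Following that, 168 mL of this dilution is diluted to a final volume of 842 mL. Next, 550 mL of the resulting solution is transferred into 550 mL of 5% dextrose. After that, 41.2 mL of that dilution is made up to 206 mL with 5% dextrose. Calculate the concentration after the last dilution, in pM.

0.359 pM

Overall dilution factor = 14.99 × 20 × 12 × 5.012 × 2 × 5 = 1.80 × 10⁵.
64.7 nM / 1.80 × 10⁵ = 3.59 × 10⁻⁴ nM = 0.359 pM.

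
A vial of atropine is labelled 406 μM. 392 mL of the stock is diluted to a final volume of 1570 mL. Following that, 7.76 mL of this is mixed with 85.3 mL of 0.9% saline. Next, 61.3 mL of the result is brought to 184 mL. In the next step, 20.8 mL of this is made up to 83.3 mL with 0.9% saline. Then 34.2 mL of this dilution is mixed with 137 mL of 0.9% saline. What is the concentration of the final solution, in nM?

140 nM

Overall dilution factor = 4.005 × 11.99 × 3.002 × 4.005 × 5.006 = 2890.
406 μM / 2890 = 0.140 μM = 140 nM.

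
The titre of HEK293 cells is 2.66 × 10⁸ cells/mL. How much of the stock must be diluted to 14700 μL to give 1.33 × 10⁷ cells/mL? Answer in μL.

V₁ = C₂V₂/C₁ = 1.33 × 10⁷ × 14700 / 2.66 × 10⁸ = 735 μL.

735 μL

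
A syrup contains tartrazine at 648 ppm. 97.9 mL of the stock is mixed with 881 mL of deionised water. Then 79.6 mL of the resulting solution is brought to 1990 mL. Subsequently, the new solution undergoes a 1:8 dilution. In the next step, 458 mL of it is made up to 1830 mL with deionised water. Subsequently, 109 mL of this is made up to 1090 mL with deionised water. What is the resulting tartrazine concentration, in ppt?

8110 ppt

Overall dilution factor = 9.999 × 25 × 8 × 3.996 × 10 = 7.99 × 10⁴.
648 ppm / 7.99 × 10⁴ = 8.11 × 10⁻³ ppm = 8110 ppt.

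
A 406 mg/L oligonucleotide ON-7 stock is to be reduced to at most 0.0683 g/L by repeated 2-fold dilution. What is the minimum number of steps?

3

Need 2ⁿ ≥ 5.94, so n ≥ log(5.94)/log(2) = 2.57.
Minimum whole steps: n = 3.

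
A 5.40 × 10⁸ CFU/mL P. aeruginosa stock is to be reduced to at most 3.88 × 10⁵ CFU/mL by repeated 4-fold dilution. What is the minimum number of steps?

Need 4ⁿ ≥ 1392, so n ≥ log(1392)/log(4) = 5.22.
Minimum whole steps: n = 6.

6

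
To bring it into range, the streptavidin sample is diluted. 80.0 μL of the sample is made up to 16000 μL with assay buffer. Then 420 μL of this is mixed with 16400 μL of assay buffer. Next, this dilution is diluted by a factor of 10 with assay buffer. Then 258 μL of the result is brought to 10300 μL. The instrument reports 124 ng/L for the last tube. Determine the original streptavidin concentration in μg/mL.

Overall dilution factor = 200 × 40.05 × 10 × 39.92 = 3.20 × 10⁶.
Original = 124 ng/L × 3.20 × 10⁶ = 3.97 × 10⁸ ng/L = 397 μg/mL.

397 μg/mL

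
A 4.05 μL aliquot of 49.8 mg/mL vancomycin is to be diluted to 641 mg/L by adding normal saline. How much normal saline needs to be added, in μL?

311 μL

641 mg/L = 0.641 mg/mL.
V₂ = C₁V₁/C₂ = 49.8 × 4.05 / 0.641 = 315 μL.
Diluent to add = V₂ − V₁ = 315 − 4.05 = 311 μL.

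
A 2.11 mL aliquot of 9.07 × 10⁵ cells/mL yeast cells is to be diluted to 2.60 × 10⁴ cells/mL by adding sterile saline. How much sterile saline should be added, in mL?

V₂ = C₁V₁/C₂ = 9.07 × 10⁵ × 2.11 / 2.60 × 10⁴ = 73.6 mL.
Diluent to add = V₂ − V₁ = 73.6 − 2.11 = 71.5 mL.

71.5 mL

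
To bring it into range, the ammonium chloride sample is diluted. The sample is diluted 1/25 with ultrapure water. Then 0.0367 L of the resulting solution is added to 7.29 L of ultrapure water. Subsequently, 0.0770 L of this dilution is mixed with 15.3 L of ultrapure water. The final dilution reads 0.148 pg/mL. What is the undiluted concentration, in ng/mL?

148 ng/mL

Overall dilution factor = 25 × 199.6 × 199.7 = 9.97 × 10⁵.
Original = 0.148 pg/mL × 9.97 × 10⁵ = 1.48 × 10⁵ pg/mL = 148 ng/mL.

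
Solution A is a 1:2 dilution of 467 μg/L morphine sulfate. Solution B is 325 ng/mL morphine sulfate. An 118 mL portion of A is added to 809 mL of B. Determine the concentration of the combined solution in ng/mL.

C_A = 467 μg/L / 2 = 234 μg/L.
C_B = 325 ng/mL = 325 μg/L.
C_mix = (C_A·V_A + C_B·V_B)/(V_A + V_B) = (234×118 + 325×809) / 927.0 = 313 μg/L = 313 ng/mL.

313 ng/mL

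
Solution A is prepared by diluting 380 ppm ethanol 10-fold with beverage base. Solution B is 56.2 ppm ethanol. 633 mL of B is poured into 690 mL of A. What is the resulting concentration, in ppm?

46.7 ppm

C_A = 380 ppm / 10 = 38.0 ppm.
C_mix = (C_A·V_A + C_B·V_B)/(V_A + V_B) = (38.0×690 + 56.2×633) / 1323 = 46.7 ppm.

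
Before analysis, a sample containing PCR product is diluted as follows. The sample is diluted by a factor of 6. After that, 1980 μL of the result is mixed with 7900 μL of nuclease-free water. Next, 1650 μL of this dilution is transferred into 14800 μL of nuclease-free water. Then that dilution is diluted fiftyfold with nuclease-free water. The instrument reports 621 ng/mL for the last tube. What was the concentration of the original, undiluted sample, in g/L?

9.27 g/L

Overall dilution factor = 6 × 4.990 × 9.970 × 50 = 1.49 × 10⁴.
Original = 621 ng/mL × 1.49 × 10⁴ = 9.27 × 10⁶ ng/mL = 9.27 g/L.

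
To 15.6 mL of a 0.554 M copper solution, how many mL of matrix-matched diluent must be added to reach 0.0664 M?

115 mL

V₂ = C₁V₁/C₂ = 0.554 × 15.6 / 0.0664 = 130 mL.
Diluent to add = V₂ − V₁ = 130 − 15.6 = 115 mL.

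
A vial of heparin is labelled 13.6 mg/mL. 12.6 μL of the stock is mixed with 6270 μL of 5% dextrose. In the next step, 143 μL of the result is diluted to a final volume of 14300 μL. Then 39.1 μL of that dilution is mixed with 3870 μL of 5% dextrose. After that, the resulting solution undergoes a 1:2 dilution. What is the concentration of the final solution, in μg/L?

1.36 μg/L

Overall dilution factor = 498.6 × 100 × 99.98 × 2 = 9.97 × 10⁶.
13.6 mg/mL / 9.97 × 10⁶ = 1.36 × 10⁻⁶ mg/mL = 1.36 μg/L.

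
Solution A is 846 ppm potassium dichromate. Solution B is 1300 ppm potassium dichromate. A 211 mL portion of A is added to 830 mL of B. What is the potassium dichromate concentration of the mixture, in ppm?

1210 ppm

C_mix = (C_A·V_A + C_B·V_B)/(V_A + V_B) = (846×211 + 1300×830) / 1041 = 1208 ppm.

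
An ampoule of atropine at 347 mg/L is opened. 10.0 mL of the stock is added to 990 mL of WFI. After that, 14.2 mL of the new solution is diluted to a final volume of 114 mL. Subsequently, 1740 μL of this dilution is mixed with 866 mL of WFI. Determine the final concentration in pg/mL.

Overall dilution factor = 100 × 8.028 × 498.7 = 4.00 × 10⁵.
347 mg/L / 4.00 × 10⁵ = 8.67 × 10⁻⁴ mg/L = 867 pg/mL.

867 pg/mL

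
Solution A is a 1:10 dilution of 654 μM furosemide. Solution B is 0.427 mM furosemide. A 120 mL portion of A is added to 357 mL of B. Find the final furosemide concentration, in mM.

C_A = 654 μM / 10 = 65.4 μM.
C_B = 0.427 mM = 427 μM.
C_mix = (C_A·V_A + C_B·V_B)/(V_A + V_B) = (65.4×120 + 427×357) / 477.0 = 336 μM = 0.336 mM.

0.336 mM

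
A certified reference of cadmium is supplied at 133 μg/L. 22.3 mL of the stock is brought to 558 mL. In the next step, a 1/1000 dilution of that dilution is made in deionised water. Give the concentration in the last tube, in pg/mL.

Overall dilution factor = 25.02 × 1000 = 2.50 × 10⁴.
133 μg/L / 2.50 × 10⁴ = 5.32 × 10⁻³ μg/L = 5.32 pg/mL.

5.32 pg/mL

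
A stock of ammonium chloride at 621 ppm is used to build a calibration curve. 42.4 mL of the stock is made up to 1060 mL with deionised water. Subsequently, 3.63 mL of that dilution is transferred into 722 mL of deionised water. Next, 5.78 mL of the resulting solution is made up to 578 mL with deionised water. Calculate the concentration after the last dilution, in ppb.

Overall dilution factor = 25 × 199.9 × 100 = 5.00 × 10⁵.
621 ppm / 5.00 × 10⁵ = 1.24 × 10⁻³ ppm = 1.24 ppb.

1.24 ppb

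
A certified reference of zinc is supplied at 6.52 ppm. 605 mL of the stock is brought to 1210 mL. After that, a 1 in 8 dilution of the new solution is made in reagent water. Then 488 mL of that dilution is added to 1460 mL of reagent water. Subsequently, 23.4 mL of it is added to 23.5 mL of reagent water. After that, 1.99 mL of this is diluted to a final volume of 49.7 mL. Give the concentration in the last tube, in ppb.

Overall dilution factor = 2 × 8 × 3.992 × 2.004 × 24.97 = 3197.
6.52 ppm / 3197 = 2.04 × 10⁻³ ppm = 2.04 ppb.

2.04 ppb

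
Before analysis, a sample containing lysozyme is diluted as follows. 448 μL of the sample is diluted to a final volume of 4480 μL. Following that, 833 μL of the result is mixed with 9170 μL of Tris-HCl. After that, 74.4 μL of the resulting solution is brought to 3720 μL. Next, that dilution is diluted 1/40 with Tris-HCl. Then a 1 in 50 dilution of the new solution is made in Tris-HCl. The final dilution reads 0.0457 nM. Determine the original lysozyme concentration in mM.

0.549 mM

Overall dilution factor = 10 × 12.01 × 50 × 40 × 50 = 1.20 × 10⁷.
Original = 0.0457 nM × 1.20 × 10⁷ = 5.49 × 10⁵ nM = 0.549 mM.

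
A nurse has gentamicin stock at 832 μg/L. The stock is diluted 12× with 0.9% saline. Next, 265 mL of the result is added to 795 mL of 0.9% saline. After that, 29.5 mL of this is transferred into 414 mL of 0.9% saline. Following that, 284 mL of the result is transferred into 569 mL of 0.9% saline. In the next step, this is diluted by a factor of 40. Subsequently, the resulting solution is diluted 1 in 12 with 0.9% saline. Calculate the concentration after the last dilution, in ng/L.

Overall dilution factor = 12 × 4 × 15.03 × 3.004 × 40 × 12 = 1.04 × 10⁶.
832 μg/L / 1.04 × 10⁶ = 8.00 × 10⁻⁴ μg/L = 0.800 ng/L.

0.800 ng/L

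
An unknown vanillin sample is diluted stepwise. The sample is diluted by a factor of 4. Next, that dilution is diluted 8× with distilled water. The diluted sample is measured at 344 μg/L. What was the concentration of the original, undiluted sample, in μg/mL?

11.0 μg/mL

Overall dilution factor = 4 × 8 = 32.0.
Original = 344 μg/L × 32.0 = 1.10 × 10⁴ μg/L = 11.0 μg/mL.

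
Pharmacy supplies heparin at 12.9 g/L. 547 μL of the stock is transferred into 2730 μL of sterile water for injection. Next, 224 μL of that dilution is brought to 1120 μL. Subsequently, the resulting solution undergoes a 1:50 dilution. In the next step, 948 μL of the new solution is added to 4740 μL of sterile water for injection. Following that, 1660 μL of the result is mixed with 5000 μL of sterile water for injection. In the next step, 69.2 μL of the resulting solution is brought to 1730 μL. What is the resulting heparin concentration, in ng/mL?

14.3 ng/mL

Overall dilution factor = 5.991 × 5 × 50 × 6 × 4.012 × 25 = 9.01 × 10⁵.
12.9 g/L / 9.01 × 10⁵ = 1.43 × 10⁻⁵ g/L = 14.3 ng/mL.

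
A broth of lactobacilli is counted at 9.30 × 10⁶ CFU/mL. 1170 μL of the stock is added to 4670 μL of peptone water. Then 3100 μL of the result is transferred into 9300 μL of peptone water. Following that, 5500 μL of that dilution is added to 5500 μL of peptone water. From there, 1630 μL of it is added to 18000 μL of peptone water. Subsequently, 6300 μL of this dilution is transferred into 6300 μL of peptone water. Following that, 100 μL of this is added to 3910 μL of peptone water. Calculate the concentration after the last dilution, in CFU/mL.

Overall dilution factor = 4.991 × 4 × 2 × 12.04 × 2 × 40.10 = 3.86 × 10⁴.
9.30 × 10⁶ CFU/mL / 3.86 × 10⁴ = 241 CFU/mL.

241 CFU/mL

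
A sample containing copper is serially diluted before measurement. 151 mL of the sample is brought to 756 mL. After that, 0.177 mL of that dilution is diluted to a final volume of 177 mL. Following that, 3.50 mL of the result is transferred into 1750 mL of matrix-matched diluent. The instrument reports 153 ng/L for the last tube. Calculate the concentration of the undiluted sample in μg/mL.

384 μg/mL

Overall dilution factor = 5.007 × 1000 × 501 = 2.51 × 10⁶.
Original = 153 ng/L × 2.51 × 10⁶ = 3.84 × 10⁸ ng/L = 384 μg/mL.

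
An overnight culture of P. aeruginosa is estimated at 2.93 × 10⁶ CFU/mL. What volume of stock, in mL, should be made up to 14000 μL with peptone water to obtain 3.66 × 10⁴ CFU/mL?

0.175 mL

V₁ = C₂V₂/C₁ = 3.66 × 10⁴ × 14000 / 2.93 × 10⁶ = 175 μL = 0.175 mL.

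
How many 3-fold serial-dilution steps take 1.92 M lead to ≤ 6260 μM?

Need 3ⁿ ≥ 307, so n ≥ log(307)/log(3) = 5.21.
Minimum whole steps: n = 6.

6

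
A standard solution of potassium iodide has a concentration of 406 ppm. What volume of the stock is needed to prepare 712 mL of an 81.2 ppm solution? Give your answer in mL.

V₁ = C₂V₂/C₁ = 81.2 × 712 / 406 = 142 mL.

142 mL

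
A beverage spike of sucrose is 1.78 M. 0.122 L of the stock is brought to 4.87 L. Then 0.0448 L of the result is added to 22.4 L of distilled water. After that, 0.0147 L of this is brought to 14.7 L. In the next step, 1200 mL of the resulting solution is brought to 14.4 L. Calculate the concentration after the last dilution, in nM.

7.42 nM

Overall dilution factor = 39.92 × 501 × 1000 × 12 = 2.40 × 10⁸.
1.78 M / 2.40 × 10⁸ = 7.42 × 10⁻⁹ M = 7.42 nM.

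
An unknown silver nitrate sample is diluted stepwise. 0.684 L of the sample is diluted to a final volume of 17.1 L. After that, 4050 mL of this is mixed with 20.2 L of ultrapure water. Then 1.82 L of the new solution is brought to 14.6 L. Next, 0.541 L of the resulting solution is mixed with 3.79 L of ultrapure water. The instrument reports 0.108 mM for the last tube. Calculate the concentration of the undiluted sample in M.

Overall dilution factor = 25 × 5.988 × 8.022 × 8.006 = 9613.
Original = 0.108 mM × 9613 = 1038 mM = 1.04 M.

1.04 M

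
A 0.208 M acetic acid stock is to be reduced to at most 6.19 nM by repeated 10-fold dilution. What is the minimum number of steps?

Need 10ⁿ ≥ 3.36 × 10⁷, so n ≥ log(3.36 × 10⁷)/log(10) = 7.53.
Minimum whole steps: n = 8.

8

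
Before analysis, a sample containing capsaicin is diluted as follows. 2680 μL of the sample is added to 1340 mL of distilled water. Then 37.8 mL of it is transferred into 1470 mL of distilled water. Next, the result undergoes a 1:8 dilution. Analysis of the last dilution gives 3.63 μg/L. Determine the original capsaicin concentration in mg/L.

Overall dilution factor = 501 × 39.89 × 8 = 1.60 × 10⁵.
Original = 3.63 μg/L × 1.60 × 10⁵ = 5.80 × 10⁵ μg/L = 580 mg/L.

580 mg/L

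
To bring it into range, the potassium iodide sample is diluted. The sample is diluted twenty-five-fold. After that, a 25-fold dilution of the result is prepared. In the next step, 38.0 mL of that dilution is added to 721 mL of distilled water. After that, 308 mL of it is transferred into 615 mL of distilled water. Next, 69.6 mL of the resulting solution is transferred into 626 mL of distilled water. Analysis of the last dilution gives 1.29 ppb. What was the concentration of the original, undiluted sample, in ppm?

482 ppm

Overall dilution factor = 25 × 25 × 19.97 × 2.997 × 9.994 = 3.74 × 10⁵.
Original = 1.29 ppb × 3.74 × 10⁵ = 4.82 × 10⁵ ppb = 482 ppm.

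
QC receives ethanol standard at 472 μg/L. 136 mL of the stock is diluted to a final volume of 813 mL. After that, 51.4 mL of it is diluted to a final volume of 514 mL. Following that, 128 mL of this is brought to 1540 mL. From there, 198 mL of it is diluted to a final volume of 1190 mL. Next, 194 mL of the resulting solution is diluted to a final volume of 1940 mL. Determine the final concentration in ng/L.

10.9 ng/L

Overall dilution factor = 5.978 × 10 × 12.03 × 6.010 × 10 = 4.32 × 10⁴.
472 μg/L / 4.32 × 10⁴ = 0.0109 μg/L = 10.9 ng/L.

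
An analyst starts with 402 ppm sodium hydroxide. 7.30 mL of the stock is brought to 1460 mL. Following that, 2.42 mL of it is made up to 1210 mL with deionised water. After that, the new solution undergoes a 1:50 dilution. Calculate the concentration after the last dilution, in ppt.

Overall dilution factor = 200 × 500 × 50 = 5.00 × 10⁶.
402 ppm / 5.00 × 10⁶ = 8.04 × 10⁻⁵ ppm = 80.4 ppt.

80.4 ppt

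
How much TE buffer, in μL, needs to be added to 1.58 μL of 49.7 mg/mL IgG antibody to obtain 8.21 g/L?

7.98 μL

8.21 g/L = 8.21 mg/mL.
V₂ = C₁V₁/C₂ = 49.7 × 1.58 / 8.21 = 9.56 μL.
Diluent to add = V₂ − V₁ = 9.56 − 1.58 = 7.98 μL.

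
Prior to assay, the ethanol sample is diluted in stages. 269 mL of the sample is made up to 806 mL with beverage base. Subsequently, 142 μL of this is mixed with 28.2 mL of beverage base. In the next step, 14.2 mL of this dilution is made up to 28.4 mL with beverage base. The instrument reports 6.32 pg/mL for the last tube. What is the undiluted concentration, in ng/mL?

7.56 ng/mL

Overall dilution factor = 2.996 × 199.6 × 2 = 1196.
Original = 6.32 pg/mL × 1196 = 7559 pg/mL = 7.56 ng/mL.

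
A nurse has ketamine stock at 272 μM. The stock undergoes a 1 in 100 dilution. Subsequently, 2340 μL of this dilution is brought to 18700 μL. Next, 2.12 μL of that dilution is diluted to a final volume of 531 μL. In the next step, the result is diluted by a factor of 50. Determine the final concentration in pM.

Overall dilution factor = 100 × 7.991 × 250.5 × 50 = 1.00 × 10⁷.
272 μM / 1.00 × 10⁷ = 2.72 × 10⁻⁵ μM = 27.2 pM.

27.2 pM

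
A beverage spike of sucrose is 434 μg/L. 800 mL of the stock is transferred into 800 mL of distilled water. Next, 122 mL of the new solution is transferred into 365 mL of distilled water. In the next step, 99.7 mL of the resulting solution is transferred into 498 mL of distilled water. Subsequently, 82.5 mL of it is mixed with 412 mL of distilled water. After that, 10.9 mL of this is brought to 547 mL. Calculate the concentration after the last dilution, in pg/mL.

30.1 pg/mL

Overall dilution factor = 2 × 3.992 × 5.995 × 5.994 × 50.18 = 1.44 × 10⁴.
434 μg/L / 1.44 × 10⁴ = 0.0301 μg/L = 30.1 pg/mL.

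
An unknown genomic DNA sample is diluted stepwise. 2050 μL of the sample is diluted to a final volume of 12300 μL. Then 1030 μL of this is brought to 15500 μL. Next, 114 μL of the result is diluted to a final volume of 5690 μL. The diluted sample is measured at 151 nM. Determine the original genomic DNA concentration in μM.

Overall dilution factor = 6 × 15.05 × 49.91 = 4507.
Original = 151 nM × 4507 = 6.81 × 10⁵ nM = 681 μM.

681 μM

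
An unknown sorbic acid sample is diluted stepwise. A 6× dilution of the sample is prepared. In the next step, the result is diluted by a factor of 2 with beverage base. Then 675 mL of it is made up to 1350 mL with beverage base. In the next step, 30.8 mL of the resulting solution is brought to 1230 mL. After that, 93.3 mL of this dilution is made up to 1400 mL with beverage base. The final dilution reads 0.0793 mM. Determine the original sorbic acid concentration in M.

Overall dilution factor = 6 × 2 × 2 × 39.94 × 15.01 = 1.44 × 10⁴.
Original = 0.0793 mM × 1.44 × 10⁴ = 1140 mM = 1.14 M.

1.14 M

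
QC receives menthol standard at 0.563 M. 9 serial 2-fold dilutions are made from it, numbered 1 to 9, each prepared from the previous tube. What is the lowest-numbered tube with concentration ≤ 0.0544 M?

tube 4

Tube n has concentration 0.563 M / 2ⁿ.
Need 2ⁿ ≥ 0.563 M / 0.0544 M = 10.3, so n ≥ 3.37.
First such tube: n = 4.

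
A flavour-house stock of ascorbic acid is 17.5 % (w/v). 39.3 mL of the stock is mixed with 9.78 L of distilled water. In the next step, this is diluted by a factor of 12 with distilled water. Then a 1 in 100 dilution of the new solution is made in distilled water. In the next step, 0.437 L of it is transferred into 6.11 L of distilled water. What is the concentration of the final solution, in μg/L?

39.0 μg/L

Overall dilution factor = 249.9 × 12 × 100 × 14.98 = 4.49 × 10⁶.
17.5 % (w/v) / 4.49 × 10⁶ = 3.90 × 10⁻⁶ % (w/v) = 39.0 μg/L.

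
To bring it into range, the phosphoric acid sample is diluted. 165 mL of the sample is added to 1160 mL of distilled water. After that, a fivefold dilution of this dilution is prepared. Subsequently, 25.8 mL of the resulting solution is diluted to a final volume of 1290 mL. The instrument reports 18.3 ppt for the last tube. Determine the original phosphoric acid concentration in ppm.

0.0367 ppm

Overall dilution factor = 8.030 × 5 × 50 = 2008.
Original = 18.3 ppt × 2008 = 3.67 × 10⁴ ppt = 0.0367 ppm.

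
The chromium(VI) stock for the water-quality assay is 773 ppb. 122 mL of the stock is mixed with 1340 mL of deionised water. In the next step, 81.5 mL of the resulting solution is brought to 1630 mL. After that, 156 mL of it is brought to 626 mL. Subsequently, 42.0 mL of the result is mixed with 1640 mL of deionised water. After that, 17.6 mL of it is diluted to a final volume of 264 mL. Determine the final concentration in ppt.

Overall dilution factor = 11.98 × 20 × 4.013 × 40.05 × 15 = 5.78 × 10⁵.
773 ppb / 5.78 × 10⁵ = 1.34 × 10⁻³ ppb = 1.34 ppt.

1.34 ppt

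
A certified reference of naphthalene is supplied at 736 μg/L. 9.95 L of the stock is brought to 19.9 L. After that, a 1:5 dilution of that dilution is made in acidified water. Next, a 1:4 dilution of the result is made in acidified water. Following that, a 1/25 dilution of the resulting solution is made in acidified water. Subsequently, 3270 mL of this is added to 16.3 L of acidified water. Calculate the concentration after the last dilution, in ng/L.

123 ng/L

Overall dilution factor = 2 × 5 × 4 × 25 × 5.985 = 5985.
736 μg/L / 5985 = 0.123 μg/L = 123 ng/L.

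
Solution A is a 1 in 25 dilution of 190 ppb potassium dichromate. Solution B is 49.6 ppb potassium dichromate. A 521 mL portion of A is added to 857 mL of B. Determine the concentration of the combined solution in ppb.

C_A = 190 ppb / 25 = 7.60 ppb.
C_mix = (C_A·V_A + C_B·V_B)/(V_A + V_B) = (7.60×521 + 49.6×857) / 1378 = 33.7 ppb.

33.7 ppb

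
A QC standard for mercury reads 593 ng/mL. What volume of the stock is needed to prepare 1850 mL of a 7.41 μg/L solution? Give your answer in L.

7.41 μg/L = 7.41 ng/mL.
V₁ = C₂V₂/C₁ = 7.41 × 1850 / 593 = 23.1 mL = 0.0231 L.

0.0231 L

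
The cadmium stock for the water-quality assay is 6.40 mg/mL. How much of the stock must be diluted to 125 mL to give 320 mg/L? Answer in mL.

6.25 mL

320 mg/L = 0.320 mg/mL.
V₁ = C₂V₂/C₁ = 0.320 × 125 / 6.40 = 6.25 mL.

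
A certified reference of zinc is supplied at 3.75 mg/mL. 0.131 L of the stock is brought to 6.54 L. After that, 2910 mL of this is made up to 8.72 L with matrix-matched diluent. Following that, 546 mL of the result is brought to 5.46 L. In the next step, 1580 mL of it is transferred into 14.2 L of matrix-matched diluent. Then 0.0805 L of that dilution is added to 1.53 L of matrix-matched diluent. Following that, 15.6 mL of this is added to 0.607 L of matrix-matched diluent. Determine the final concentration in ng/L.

Overall dilution factor = 49.92 × 2.997 × 10 × 9.987 × 20.01 × 39.91 = 1.19 × 10⁷.
3.75 mg/mL / 1.19 × 10⁷ = 3.14 × 10⁻⁷ mg/mL = 314 ng/L.

314 ng/L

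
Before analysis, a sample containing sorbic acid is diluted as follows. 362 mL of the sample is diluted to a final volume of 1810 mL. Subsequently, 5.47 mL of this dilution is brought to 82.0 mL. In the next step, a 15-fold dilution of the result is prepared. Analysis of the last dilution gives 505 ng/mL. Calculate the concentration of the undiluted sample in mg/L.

568 mg/L

Overall dilution factor = 5 × 14.99 × 15 = 1124.
Original = 505 ng/mL × 1124 = 5.68 × 10⁵ ng/mL = 568 mg/L.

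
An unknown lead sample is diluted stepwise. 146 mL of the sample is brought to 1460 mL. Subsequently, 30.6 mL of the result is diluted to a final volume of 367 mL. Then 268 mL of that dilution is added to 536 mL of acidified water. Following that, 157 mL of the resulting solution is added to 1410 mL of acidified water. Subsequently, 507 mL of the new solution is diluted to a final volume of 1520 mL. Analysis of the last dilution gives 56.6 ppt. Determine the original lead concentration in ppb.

Overall dilution factor = 10 × 11.99 × 3 × 9.981 × 2.998 = 1.08 × 10⁴.
Original = 56.6 ppt × 1.08 × 10⁴ = 6.09 × 10⁵ ppt = 609 ppb.

609 ppb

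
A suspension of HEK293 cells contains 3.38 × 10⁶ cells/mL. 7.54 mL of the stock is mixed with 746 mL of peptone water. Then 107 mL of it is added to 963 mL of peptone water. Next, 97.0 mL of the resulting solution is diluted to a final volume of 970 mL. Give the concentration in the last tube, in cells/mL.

338 cells/mL

Overall dilution factor = 99.94 × 10 × 10 = 9994.
3.38 × 10⁶ cells/mL / 9994 = 338 cells/mL.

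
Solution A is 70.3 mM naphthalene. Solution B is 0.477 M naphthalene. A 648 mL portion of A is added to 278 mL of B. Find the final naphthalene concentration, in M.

C_B = 0.477 M = 477 mM.
C_mix = (C_A·V_A + C_B·V_B)/(V_A + V_B) = (70.3×648 + 477×278) / 926.0 = 192 mM = 0.192 M.

0.192 M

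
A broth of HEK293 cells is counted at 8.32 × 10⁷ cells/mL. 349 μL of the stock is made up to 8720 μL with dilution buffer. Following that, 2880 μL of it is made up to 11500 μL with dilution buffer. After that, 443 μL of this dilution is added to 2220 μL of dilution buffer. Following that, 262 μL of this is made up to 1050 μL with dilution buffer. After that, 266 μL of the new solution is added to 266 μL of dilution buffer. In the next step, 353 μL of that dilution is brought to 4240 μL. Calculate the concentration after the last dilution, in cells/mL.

Overall dilution factor = 24.99 × 3.993 × 6.011 × 4.008 × 2 × 12.01 = 5.77 × 10⁴.
8.32 × 10⁷ cells/mL / 5.77 × 10⁴ = 1440 cells/mL.

1440 cells/mL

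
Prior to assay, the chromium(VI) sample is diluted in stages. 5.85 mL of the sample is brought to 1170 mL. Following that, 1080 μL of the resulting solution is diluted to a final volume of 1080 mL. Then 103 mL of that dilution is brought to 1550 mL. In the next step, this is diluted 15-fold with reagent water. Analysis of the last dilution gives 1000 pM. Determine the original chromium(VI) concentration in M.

0.0451 M

Overall dilution factor = 200 × 1000 × 15.05 × 15 = 4.51 × 10⁷.
Original = 1000 pM × 4.51 × 10⁷ = 4.51 × 10¹⁰ pM = 0.0451 M.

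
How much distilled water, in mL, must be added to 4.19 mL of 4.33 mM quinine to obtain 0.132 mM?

V₂ = C₁V₁/C₂ = 4.33 × 4.19 / 0.132 = 137 mL.
Diluent to add = V₂ − V₁ = 137 − 4.19 = 133 mL.

133 mL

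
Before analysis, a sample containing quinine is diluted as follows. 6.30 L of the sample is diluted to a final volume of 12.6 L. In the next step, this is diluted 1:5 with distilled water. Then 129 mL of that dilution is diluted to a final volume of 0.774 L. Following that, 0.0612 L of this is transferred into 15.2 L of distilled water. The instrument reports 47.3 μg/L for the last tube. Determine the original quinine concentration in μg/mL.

Overall dilution factor = 2 × 5 × 6 × 249.4 = 1.50 × 10⁴.
Original = 47.3 μg/L × 1.50 × 10⁴ = 7.08 × 10⁵ μg/L = 708 μg/mL.

708 μg/mL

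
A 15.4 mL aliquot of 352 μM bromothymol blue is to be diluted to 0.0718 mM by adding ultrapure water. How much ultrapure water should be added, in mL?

0.0718 mM = 71.8 μM.
V₂ = C₁V₁/C₂ = 352 × 15.4 / 71.8 = 75.5 mL.
Diluent to add = V₂ − V₁ = 75.5 − 15.4 = 60.1 mL.

60.1 mL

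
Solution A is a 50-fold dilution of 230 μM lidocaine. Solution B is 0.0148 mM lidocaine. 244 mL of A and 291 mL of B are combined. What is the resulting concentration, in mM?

C_A = 230 μM / 50 = 4.60 μM.
C_B = 0.0148 mM = 14.8 μM.
C_mix = (C_A·V_A + C_B·V_B)/(V_A + V_B) = (4.60×244 + 14.8×291) / 535.0 = 10.1 μM = 0.0101 mM.

0.0101 mM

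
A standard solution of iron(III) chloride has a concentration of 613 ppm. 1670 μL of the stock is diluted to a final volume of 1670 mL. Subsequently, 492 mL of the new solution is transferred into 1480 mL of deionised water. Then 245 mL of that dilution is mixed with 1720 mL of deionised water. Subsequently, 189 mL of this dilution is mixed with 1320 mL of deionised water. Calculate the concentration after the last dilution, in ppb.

Overall dilution factor = 1000 × 4.008 × 8.020 × 7.984 = 2.57 × 10⁵.
613 ppm / 2.57 × 10⁵ = 2.39 × 10⁻³ ppm = 2.39 ppb.

2.39 ppb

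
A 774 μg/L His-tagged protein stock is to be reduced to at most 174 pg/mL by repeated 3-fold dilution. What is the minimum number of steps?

Need 3ⁿ ≥ 4448, so n ≥ log(4448)/log(3) = 7.65.
Minimum whole steps: n = 8.

8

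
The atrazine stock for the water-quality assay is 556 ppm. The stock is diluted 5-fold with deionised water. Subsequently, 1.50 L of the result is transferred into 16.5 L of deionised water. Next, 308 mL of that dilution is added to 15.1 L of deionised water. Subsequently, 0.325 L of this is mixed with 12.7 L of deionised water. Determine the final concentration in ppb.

Overall dilution factor = 5 × 12 × 50.03 × 40.08 = 1.20 × 10⁵.
556 ppm / 1.20 × 10⁵ = 4.62 × 10⁻³ ppm = 4.62 ppb.

4.62 ppb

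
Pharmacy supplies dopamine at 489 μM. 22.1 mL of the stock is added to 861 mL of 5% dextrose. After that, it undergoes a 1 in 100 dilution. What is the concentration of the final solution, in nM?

Overall dilution factor = 39.96 × 100 = 3996.
489 μM / 3996 = 0.122 μM = 122 nM.

122 nM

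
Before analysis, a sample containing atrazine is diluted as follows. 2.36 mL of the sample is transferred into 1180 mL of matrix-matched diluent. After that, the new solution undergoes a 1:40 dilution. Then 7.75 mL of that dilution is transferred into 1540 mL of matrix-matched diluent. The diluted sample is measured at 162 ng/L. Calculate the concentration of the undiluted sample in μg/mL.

648 μg/mL

Overall dilution factor = 501 × 40 × 199.7 = 4.00 × 10⁶.
Original = 162 ng/L × 4.00 × 10⁶ = 6.48 × 10⁸ ng/L = 648 μg/mL.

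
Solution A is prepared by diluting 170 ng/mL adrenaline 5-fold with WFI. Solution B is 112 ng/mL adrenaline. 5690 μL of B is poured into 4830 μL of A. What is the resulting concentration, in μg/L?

C_A = 170 ng/mL / 5 = 34.0 ng/mL.
C_mix = (C_A·V_A + C_B·V_B)/(V_A + V_B) = (34.0×4830 + 112×5690) / 10520 = 76.2 ng/mL = 76.2 μg/L.

76.2 μg/L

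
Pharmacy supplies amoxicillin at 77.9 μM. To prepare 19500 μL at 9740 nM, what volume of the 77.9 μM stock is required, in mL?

9740 nM = 9.74 μM.
V₁ = C₂V₂/C₁ = 9.74 × 19500 / 77.9 = 2438 μL = 2.44 mL.

2.44 mL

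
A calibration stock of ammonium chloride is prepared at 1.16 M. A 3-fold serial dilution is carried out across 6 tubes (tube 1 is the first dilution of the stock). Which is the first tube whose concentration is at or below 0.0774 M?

Tube n has concentration 1.16 M / 3ⁿ.
Need 3ⁿ ≥ 1.16 M / 0.0774 M = 15.0, so n ≥ 2.46.
First such tube: n = 3.

tube 3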